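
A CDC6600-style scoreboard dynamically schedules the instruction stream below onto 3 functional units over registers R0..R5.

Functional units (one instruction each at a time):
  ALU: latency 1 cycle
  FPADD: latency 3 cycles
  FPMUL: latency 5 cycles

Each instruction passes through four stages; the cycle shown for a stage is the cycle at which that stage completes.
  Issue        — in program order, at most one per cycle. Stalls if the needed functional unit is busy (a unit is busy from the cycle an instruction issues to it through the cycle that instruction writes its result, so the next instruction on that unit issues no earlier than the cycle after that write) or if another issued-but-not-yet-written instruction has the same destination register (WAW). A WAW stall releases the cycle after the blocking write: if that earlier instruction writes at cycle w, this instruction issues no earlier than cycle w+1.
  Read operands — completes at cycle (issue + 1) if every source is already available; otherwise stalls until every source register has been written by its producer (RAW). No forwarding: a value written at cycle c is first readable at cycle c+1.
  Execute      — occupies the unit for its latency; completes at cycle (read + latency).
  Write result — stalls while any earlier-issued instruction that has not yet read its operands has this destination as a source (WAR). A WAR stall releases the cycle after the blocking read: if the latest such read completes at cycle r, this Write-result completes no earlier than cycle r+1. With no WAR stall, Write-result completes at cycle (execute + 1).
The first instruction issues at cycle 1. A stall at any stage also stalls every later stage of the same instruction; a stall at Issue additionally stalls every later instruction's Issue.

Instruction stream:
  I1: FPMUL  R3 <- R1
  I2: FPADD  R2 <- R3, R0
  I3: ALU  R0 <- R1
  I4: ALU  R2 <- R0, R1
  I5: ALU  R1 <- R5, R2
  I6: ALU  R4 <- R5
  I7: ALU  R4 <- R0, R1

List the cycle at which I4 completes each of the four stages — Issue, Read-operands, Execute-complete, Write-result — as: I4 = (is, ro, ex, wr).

I4 = (14, 15, 16, 17)

[1] issue I1 (FPMUL)
[2] I1 read-ops · issue I2 (FPADD)
[3] issue I3 (ALU)
[4] I3 read-ops
[5] I3 finished on ALU
[7] I1 finished on FPMUL
[8] I1→R3
[9] I2 read-ops
[10] I3→R0
[12] I2 finished on FPADD
[13] I2→R2
[14] issue I4 (ALU)
[15] I4 read-ops
[16] I4 finished on ALU
[17] I4→R2
[18] issue I5 (ALU)
[19] I5 read-ops
[20] I5 finished on ALU
[21] I5→R1
[22] issue I6 (ALU)
[23] I6 read-ops
[24] I6 finished on ALU
[25] I6→R4
[26] issue I7 (ALU)
[27] I7 read-ops
[28] I7 finished on ALU
[29] I7→R4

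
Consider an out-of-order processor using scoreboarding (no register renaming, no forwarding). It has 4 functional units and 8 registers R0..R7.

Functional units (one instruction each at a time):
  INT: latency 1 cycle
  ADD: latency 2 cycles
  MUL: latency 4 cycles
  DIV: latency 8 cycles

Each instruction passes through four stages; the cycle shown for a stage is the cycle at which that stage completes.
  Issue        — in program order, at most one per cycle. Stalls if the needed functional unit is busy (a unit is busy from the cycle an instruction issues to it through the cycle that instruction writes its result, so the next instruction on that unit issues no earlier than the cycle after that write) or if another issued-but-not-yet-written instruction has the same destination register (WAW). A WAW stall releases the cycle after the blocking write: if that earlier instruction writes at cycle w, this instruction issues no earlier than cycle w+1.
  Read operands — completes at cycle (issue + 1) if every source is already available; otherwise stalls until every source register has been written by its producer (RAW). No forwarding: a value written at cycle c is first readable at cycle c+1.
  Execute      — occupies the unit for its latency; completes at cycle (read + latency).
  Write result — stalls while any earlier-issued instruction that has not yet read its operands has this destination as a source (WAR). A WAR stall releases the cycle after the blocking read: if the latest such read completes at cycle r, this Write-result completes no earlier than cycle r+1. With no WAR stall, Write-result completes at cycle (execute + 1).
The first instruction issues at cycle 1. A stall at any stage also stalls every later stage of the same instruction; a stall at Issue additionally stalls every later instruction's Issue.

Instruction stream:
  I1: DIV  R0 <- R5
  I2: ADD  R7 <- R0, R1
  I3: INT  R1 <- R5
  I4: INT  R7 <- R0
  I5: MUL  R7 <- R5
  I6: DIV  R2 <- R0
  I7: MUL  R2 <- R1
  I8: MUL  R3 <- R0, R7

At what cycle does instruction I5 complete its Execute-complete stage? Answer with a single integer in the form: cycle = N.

c1: I1 issues→DIV
c2: I1 reads · I2 issues→ADD
c3: I3 issues→INT
c4: I3 reads
c5: I3 exec-done
c10: I1 exec-done
c11: I1 writes R0
c12: I2 reads
c13: I3 writes R1
c14: I2 exec-done
c15: I2 writes R7
c16: I4 issues→INT
c17: I4 reads
c18: I4 exec-done
c19: I4 writes R7
c20: I5 issues→MUL
c21: I5 reads · I6 issues→DIV
c22: I6 reads
c25: I5 exec-done
c26: I5 writes R7
c30: I6 exec-done
c31: I6 writes R2
c32: I7 issues→MUL
c33: I7 reads
c37: I7 exec-done
c38: I7 writes R2
c39: I8 issues→MUL
c40: I8 reads
c44: I8 exec-done
c45: I8 writes R3

cycle = 25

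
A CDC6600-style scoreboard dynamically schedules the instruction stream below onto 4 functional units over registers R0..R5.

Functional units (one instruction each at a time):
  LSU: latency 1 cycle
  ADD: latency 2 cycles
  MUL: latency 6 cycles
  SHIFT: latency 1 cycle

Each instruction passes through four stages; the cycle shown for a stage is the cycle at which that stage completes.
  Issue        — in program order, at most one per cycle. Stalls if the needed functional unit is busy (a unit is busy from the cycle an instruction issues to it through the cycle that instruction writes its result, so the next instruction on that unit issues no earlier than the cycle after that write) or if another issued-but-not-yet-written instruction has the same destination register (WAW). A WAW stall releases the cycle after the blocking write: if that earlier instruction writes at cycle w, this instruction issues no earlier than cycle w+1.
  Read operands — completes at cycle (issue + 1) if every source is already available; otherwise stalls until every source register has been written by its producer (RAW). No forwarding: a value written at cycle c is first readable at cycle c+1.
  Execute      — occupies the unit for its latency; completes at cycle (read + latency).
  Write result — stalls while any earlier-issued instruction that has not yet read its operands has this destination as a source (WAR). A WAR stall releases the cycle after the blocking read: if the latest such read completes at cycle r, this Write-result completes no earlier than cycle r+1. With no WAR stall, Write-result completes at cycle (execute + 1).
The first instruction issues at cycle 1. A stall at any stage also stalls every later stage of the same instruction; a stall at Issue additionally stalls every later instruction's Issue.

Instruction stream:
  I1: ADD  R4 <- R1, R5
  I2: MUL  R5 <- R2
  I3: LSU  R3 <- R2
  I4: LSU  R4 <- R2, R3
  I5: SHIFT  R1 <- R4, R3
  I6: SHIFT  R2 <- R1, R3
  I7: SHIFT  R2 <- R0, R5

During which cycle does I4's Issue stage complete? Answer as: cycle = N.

cycle = 7

[I1] 1/2/4/5
[I2] 2/3/9/10
[I3] 3/4/5/6
[I4] 7/8/9/10  (struct: LSU busy until I3 writes@6)
[I5] 8/11/12/13  (RAW R4: wait I4 write@10)
[I6] 14/15/16/17  (struct: SHIFT busy until I5 writes@13)
[I7] 18/19/20/21  (struct: SHIFT busy until I6 writes@17)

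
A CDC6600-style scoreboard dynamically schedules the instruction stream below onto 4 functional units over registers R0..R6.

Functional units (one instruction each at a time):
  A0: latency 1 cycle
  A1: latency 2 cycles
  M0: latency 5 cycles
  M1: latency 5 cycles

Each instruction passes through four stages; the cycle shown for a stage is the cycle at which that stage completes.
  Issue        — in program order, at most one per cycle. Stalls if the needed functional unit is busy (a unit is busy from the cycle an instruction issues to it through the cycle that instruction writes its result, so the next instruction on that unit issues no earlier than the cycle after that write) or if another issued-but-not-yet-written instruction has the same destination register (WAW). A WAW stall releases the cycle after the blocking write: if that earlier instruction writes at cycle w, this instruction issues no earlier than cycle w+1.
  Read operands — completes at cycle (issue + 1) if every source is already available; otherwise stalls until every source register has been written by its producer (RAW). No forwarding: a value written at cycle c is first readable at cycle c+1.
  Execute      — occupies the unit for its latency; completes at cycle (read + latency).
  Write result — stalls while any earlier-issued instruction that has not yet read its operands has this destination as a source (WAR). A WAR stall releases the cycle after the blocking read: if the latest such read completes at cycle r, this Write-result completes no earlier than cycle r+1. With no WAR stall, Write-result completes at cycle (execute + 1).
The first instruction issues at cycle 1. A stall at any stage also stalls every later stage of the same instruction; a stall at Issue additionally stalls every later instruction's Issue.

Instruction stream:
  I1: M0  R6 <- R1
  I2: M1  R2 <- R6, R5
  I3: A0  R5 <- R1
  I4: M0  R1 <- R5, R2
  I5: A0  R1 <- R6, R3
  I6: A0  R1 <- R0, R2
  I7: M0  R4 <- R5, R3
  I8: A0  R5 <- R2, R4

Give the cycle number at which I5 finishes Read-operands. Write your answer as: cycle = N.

c1: I1 issues→M0
c2: I1 reads, I2 issues→M1
c3: I3 issues→A0
c4: I3 reads
c5: I3 exec-done
c7: I1 exec-done
c8: I1 writes R6
c9: I2 reads, I4 issues→M0
c10: I3 writes R5
c14: I2 exec-done
c15: I2 writes R2
c16: I4 reads
c21: I4 exec-done
c22: I4 writes R1
c23: I5 issues→A0
c24: I5 reads
c25: I5 exec-done
c26: I5 writes R1
c27: I6 issues→A0
c28: I6 reads, I7 issues→M0
c29: I6 exec-done, I7 reads
c30: I6 writes R1
c31: I8 issues→A0
c34: I7 exec-done
c35: I7 writes R4
c36: I8 reads
c37: I8 exec-done
c38: I8 writes R5

cycle = 24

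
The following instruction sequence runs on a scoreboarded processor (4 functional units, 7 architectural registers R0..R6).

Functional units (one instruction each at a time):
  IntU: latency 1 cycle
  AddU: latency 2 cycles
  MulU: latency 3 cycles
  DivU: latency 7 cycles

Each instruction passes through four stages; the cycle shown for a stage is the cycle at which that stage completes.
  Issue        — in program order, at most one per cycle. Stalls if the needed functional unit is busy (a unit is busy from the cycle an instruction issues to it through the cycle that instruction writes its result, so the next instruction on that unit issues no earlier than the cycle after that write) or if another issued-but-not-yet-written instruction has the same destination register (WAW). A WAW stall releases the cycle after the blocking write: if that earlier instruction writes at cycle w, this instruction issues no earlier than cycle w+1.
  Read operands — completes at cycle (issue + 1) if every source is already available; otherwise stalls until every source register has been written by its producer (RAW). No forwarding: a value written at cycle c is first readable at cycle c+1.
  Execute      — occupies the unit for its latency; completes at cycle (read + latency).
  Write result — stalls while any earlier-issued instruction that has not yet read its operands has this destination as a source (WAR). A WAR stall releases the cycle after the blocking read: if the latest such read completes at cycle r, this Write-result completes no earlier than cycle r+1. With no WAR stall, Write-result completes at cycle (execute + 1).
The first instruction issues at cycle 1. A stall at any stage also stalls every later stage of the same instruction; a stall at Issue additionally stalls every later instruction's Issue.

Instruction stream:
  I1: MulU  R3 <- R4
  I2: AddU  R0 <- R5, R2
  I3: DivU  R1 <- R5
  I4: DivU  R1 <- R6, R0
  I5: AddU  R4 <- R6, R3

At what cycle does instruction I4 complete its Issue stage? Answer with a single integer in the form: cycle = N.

cycle = 13

  I1 | 1 | 2 | 5 | 6
  I2 | 2 | 3 | 5 | 6
  I3 | 3 | 4 | 11 | 12
  I4 | 13 | 14 | 21 | 22   struct: DivU busy until I3 writes@12
  I5 | 14 | 15 | 17 | 18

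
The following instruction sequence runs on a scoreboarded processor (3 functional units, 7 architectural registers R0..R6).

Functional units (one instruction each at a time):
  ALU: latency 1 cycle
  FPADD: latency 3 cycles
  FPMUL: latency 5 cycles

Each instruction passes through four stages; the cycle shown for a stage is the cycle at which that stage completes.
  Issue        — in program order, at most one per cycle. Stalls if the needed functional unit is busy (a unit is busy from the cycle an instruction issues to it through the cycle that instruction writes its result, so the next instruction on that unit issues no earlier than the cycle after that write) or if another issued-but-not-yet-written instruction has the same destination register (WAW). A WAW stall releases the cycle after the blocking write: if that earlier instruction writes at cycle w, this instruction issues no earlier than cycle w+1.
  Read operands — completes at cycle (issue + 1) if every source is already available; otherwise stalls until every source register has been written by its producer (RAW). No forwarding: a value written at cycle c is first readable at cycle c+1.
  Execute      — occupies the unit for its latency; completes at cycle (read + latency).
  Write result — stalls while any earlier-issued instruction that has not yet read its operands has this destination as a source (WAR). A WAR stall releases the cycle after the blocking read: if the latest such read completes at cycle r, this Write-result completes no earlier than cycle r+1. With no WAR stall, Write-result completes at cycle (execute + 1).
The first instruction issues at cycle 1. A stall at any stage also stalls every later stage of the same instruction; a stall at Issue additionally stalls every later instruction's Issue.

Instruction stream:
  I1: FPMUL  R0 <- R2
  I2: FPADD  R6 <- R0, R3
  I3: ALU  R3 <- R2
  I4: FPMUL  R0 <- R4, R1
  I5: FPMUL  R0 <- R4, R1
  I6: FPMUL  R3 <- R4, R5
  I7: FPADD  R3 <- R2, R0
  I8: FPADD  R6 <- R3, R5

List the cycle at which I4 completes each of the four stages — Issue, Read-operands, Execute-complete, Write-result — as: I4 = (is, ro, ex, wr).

I4 = (9, 10, 15, 16)

t=1  I1 issues→FPMUL
t=2  I1 reads | I2 issues→FPADD
t=3  I3 issues→ALU
t=4  I3 reads
t=5  I3 exec-done
t=7  I1 exec-done
t=8  I1 writes R0
t=9  I2 reads | I4 issues→FPMUL
t=10  I3 writes R3 | I4 reads
t=12  I2 exec-done
t=13  I2 writes R6
t=15  I4 exec-done
t=16  I4 writes R0
t=17  I5 issues→FPMUL
t=18  I5 reads
t=23  I5 exec-done
t=24  I5 writes R0
t=25  I6 issues→FPMUL
t=26  I6 reads
t=31  I6 exec-done
t=32  I6 writes R3
t=33  I7 issues→FPADD
t=34  I7 reads
t=37  I7 exec-done
t=38  I7 writes R3
t=39  I8 issues→FPADD
t=40  I8 reads
t=43  I8 exec-done
t=44  I8 writes R6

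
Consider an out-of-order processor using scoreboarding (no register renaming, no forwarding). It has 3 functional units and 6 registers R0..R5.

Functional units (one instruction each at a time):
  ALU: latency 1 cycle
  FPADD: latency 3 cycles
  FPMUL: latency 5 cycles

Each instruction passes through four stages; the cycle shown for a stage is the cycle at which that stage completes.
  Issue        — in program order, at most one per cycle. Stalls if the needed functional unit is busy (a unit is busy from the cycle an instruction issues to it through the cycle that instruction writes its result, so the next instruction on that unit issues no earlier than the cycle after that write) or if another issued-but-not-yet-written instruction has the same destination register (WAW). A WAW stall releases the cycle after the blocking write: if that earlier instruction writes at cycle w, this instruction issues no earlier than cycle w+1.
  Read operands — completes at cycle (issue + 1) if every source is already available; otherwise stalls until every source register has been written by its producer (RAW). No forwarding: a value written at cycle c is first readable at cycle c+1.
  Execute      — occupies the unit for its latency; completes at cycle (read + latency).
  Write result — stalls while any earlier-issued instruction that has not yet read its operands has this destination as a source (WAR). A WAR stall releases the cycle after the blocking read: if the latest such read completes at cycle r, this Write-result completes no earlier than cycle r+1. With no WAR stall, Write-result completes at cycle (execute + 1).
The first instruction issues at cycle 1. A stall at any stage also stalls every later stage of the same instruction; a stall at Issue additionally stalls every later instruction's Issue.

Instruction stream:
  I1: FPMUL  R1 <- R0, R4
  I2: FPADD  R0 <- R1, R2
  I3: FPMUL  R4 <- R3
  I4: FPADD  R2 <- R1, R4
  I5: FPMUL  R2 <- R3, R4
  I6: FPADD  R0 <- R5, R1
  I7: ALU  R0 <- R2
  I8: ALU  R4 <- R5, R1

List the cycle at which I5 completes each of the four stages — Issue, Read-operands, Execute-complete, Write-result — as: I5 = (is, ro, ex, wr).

I1: IS=1 RO=2 EX=7 WR=8
I2: IS=2 RO=9 EX=12 WR=13  [RAW R1: wait I1 write@8]
I3: IS=9 RO=10 EX=15 WR=16  [struct: FPMUL busy until I1 writes@8]
I4: IS=14 RO=17 EX=20 WR=21  [struct: FPADD busy until I2 writes@13; RAW R4: wait I3 write@16]
I5: IS=22 RO=23 EX=28 WR=29  [WAW R2: wait I4 write@21]
I6: IS=23 RO=24 EX=27 WR=28
I7: IS=29 RO=30 EX=31 WR=32  [WAW R0: wait I6 write@28]
I8: IS=33 RO=34 EX=35 WR=36  [struct: ALU busy until I7 writes@32]

I5 = (22, 23, 28, 29)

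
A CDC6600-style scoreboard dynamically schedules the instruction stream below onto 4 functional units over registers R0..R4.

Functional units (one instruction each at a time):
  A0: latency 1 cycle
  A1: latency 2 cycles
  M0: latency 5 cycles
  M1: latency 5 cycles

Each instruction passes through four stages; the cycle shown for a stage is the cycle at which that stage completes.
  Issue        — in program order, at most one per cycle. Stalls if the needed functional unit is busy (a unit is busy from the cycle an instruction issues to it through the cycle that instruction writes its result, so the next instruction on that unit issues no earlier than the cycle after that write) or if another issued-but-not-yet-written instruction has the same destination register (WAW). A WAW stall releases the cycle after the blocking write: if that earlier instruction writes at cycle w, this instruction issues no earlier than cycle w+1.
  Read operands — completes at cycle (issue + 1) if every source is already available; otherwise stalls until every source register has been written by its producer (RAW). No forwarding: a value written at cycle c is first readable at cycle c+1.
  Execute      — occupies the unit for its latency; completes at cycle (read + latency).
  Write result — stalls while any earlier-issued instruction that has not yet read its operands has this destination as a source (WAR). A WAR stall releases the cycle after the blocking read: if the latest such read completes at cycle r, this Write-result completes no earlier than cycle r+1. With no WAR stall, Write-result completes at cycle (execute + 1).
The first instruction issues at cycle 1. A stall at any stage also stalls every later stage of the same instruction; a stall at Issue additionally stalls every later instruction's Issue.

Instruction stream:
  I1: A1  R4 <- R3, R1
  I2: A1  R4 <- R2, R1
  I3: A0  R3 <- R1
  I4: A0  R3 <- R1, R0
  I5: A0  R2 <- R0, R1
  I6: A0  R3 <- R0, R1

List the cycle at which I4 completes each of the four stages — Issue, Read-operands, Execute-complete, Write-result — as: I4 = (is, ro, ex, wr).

I4 = (11, 12, 13, 14)

c1: I1→A1
c2: I1 RO
c4: I1 EX
c5: I1 WR R4
c6: I2→A1
c7: I2 RO · I3→A0
c8: I3 RO
c9: I2 EX · I3 EX
c10: I2 WR R4 · I3 WR R3
c11: I4→A0
c12: I4 RO
c13: I4 EX
c14: I4 WR R3
c15: I5→A0
c16: I5 RO
c17: I5 EX
c18: I5 WR R2
c19: I6→A0
c20: I6 RO
c21: I6 EX
c22: I6 WR R3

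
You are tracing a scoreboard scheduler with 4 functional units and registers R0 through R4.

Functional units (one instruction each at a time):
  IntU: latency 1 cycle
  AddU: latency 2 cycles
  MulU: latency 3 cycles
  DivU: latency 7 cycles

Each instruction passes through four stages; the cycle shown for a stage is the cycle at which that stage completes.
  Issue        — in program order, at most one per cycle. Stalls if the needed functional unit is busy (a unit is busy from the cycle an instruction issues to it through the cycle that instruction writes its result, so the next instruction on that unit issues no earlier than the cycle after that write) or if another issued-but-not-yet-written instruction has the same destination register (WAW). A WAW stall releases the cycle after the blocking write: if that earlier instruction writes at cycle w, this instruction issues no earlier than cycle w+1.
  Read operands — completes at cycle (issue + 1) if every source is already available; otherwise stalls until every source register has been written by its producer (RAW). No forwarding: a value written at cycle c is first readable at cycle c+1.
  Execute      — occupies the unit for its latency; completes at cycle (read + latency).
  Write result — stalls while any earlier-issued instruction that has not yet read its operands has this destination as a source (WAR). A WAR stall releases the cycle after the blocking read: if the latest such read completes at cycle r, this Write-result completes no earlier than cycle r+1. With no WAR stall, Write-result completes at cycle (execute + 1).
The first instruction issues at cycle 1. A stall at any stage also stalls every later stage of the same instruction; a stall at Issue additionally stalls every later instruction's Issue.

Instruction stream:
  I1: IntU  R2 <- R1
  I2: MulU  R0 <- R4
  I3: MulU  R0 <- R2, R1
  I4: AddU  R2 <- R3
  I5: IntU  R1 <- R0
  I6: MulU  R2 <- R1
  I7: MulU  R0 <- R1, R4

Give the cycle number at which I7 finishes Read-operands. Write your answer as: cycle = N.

cycle = 23

[1] issue I1 (IntU)
[2] I1 read-ops · issue I2 (MulU)
[3] I1 finished on IntU · I2 read-ops
[4] I1→R2
[6] I2 finished on MulU
[7] I2→R0
[8] issue I3 (MulU)
[9] I3 read-ops · issue I4 (AddU)
[10] I4 read-ops · issue I5 (IntU)
[12] I3 finished on MulU · I4 finished on AddU
[13] I3→R0 · I4→R2
[14] I5 read-ops · issue I6 (MulU)
[15] I5 finished on IntU
[16] I5→R1
[17] I6 read-ops
[20] I6 finished on MulU
[21] I6→R2
[22] issue I7 (MulU)
[23] I7 read-ops
[26] I7 finished on MulU
[27] I7→R0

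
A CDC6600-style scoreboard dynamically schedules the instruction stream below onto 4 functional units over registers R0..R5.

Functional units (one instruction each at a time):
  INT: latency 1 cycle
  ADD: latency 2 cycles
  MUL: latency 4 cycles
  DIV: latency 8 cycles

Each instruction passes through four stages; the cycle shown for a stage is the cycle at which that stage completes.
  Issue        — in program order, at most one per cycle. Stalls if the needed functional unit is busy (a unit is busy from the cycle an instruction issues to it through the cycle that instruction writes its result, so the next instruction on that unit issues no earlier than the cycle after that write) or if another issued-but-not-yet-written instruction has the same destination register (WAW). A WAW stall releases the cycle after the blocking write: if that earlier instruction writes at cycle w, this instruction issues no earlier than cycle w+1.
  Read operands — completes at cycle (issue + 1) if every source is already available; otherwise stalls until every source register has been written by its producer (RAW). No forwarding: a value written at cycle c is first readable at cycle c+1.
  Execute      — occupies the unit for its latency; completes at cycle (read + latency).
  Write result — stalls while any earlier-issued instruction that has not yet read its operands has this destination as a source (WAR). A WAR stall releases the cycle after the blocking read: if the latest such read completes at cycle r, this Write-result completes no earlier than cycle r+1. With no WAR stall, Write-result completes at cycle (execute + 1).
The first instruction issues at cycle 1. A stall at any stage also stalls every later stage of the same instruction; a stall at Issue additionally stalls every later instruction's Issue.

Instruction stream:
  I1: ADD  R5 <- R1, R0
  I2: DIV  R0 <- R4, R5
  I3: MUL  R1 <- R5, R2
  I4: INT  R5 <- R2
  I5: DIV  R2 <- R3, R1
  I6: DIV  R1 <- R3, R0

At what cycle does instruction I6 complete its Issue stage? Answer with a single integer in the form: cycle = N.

cycle = 27

I1 -> (1, 2, 4, 5)
I2 -> (2, 6, 14, 15)  // RAW R5: wait I1 write@5
I3 -> (3, 6, 10, 11)  // RAW R5: wait I1 write@5
I4 -> (6, 7, 8, 9)  // WAW R5: wait I1 write@5
I5 -> (16, 17, 25, 26)  // struct: DIV busy until I2 writes@15
I6 -> (27, 28, 36, 37)  // struct: DIV busy until I5 writes@26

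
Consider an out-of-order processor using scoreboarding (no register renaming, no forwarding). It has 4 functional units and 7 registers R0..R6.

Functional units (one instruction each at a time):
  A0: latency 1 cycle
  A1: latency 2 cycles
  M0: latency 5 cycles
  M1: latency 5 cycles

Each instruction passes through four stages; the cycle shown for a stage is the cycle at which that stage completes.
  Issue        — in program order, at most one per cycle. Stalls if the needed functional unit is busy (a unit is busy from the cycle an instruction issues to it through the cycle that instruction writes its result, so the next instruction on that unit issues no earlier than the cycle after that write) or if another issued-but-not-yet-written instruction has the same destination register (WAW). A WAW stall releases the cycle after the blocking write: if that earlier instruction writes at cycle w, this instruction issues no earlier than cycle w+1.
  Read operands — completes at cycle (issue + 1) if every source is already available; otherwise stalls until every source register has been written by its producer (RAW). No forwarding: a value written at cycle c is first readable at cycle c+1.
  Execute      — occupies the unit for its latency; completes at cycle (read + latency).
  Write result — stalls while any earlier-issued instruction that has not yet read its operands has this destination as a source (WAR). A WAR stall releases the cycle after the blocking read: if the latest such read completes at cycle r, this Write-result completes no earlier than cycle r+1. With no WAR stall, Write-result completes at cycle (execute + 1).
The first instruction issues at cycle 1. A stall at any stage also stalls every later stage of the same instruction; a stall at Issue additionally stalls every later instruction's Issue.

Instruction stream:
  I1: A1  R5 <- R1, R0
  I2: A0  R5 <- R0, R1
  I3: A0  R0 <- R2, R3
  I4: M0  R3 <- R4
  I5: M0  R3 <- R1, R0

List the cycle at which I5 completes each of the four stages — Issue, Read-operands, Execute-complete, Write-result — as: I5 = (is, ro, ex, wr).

I5 = (19, 20, 25, 26)

c1: I1 issues→A1
c2: I1 reads
c4: I1 exec-done
c5: I1 writes R5
c6: I2 issues→A0
c7: I2 reads
c8: I2 exec-done
c9: I2 writes R5
c10: I3 issues→A0
c11: I3 reads; I4 issues→M0
c12: I3 exec-done; I4 reads
c13: I3 writes R0
c17: I4 exec-done
c18: I4 writes R3
c19: I5 issues→M0
c20: I5 reads
c25: I5 exec-done
c26: I5 writes R3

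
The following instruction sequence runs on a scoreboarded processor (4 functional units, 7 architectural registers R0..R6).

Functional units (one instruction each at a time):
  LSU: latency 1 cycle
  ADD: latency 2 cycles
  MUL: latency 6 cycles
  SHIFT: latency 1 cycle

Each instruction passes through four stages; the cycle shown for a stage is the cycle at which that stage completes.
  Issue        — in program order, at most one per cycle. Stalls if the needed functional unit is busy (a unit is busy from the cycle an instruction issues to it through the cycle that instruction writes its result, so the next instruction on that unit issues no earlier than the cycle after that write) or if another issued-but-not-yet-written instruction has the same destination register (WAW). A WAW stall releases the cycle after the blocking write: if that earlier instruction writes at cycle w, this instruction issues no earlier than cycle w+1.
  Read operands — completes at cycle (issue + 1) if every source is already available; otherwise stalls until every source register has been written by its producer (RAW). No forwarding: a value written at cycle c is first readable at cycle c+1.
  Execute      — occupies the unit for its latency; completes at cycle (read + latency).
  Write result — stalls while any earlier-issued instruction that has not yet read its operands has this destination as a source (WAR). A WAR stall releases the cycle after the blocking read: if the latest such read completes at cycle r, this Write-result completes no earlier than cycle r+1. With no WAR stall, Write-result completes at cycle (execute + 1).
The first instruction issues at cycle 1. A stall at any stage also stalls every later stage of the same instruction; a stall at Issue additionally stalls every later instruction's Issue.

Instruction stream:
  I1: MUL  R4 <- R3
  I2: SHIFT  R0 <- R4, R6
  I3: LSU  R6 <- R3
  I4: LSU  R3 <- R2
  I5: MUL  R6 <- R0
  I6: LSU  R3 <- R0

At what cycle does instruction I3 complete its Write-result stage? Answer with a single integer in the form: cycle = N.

cycle = 11

  I1 | 1 | 2 | 8 | 9
  I2 | 2 | 10 | 11 | 12   RAW R4: wait I1 write@9
  I3 | 3 | 4 | 5 | 11   WAR R6: wait I2 read@10
  I4 | 12 | 13 | 14 | 15   struct: LSU busy until I3 writes@11
  I5 | 13 | 14 | 20 | 21
  I6 | 16 | 17 | 18 | 19   struct: LSU busy until I4 writes@15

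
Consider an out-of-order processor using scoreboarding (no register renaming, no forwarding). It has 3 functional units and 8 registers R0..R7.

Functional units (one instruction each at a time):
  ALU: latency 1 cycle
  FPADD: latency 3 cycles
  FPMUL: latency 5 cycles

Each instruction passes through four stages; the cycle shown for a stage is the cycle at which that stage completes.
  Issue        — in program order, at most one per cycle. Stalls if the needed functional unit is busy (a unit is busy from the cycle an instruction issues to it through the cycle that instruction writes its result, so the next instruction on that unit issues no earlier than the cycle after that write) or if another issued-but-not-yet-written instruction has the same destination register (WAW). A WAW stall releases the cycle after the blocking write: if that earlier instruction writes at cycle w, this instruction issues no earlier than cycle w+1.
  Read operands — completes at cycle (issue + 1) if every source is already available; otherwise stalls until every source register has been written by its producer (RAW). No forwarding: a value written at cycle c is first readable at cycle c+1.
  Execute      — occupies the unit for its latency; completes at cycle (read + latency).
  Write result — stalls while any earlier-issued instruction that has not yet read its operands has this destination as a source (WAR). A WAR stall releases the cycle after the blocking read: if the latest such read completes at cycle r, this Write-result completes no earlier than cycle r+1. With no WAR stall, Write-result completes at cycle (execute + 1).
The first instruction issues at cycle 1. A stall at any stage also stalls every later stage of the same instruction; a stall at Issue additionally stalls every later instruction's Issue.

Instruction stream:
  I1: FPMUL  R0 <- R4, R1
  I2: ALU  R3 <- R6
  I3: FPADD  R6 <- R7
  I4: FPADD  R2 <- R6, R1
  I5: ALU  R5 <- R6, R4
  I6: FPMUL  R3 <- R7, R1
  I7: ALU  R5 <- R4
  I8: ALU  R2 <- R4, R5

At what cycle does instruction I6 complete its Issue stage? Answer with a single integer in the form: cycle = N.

cycle = 11

cycle 1: issue I1 (FPMUL)
cycle 2: I1 read-ops, issue I2 (ALU)
cycle 3: I2 read-ops, issue I3 (FPADD)
cycle 4: I2 finished on ALU, I3 read-ops
cycle 5: I2→R3
cycle 7: I1 finished on FPMUL, I3 finished on FPADD
cycle 8: I1→R0, I3→R6
cycle 9: issue I4 (FPADD)
cycle 10: I4 read-ops, issue I5 (ALU)
cycle 11: I5 read-ops, issue I6 (FPMUL)
cycle 12: I5 finished on ALU, I6 read-ops
cycle 13: I4 finished on FPADD, I5→R5
cycle 14: I4→R2, issue I7 (ALU)
cycle 15: I7 read-ops
cycle 16: I7 finished on ALU
cycle 17: I6 finished on FPMUL, I7→R5
cycle 18: I6→R3, issue I8 (ALU)
cycle 19: I8 read-ops
cycle 20: I8 finished on ALU
cycle 21: I8→R2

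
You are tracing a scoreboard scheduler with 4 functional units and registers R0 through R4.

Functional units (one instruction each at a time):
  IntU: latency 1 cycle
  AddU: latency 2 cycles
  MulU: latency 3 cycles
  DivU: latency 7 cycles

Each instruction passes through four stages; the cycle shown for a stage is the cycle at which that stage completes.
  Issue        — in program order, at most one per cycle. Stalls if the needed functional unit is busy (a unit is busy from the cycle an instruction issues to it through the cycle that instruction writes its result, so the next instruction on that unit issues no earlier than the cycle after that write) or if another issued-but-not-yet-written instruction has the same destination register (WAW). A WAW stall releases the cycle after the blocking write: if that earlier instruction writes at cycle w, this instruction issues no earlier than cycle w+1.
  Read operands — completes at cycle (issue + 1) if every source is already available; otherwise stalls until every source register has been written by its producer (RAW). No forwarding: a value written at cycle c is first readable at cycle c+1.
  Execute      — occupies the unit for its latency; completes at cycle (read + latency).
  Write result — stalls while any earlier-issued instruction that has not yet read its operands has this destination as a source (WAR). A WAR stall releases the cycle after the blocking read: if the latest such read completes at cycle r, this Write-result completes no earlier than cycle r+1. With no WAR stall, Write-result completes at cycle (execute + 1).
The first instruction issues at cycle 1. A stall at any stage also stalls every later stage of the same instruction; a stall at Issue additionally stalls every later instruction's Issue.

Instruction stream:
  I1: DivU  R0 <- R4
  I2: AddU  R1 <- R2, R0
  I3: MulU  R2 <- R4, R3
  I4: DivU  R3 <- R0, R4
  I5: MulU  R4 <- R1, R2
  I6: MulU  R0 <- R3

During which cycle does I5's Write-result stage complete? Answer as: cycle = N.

[1] I1 issues→DivU
[2] I1 reads, I2 issues→AddU
[3] I3 issues→MulU
[4] I3 reads
[7] I3 exec-done
[9] I1 exec-done
[10] I1 writes R0
[11] I2 reads, I4 issues→DivU
[12] I3 writes R2, I4 reads
[13] I2 exec-done, I5 issues→MulU
[14] I2 writes R1
[15] I5 reads
[18] I5 exec-done
[19] I4 exec-done, I5 writes R4
[20] I4 writes R3, I6 issues→MulU
[21] I6 reads
[24] I6 exec-done
[25] I6 writes R0

cycle = 19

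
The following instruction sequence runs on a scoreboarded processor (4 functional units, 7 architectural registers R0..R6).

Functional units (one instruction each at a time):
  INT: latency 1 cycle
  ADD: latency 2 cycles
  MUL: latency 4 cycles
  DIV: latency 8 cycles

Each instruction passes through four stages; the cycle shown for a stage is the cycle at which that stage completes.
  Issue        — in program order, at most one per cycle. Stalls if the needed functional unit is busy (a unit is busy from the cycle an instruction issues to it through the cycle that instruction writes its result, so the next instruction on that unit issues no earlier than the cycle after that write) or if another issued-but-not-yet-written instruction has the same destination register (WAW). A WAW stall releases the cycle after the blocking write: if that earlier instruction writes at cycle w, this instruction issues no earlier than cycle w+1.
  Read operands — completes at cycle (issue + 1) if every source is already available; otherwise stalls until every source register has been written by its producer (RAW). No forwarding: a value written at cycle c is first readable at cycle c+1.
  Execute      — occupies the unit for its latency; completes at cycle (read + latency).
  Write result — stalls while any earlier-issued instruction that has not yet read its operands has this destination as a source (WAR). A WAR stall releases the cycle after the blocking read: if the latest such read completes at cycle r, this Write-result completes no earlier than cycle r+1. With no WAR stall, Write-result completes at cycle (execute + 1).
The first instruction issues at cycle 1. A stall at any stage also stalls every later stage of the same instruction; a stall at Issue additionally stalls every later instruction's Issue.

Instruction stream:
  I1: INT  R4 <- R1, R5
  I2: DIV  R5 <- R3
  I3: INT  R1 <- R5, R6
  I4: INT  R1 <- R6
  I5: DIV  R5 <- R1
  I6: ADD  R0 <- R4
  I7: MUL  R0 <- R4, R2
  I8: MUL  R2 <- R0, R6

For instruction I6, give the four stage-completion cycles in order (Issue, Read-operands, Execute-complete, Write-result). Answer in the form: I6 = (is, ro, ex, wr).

[1] issue I1 (INT)
[2] I1 read-ops · issue I2 (DIV)
[3] I1 finished on INT · I2 read-ops
[4] I1→R4
[5] issue I3 (INT)
[11] I2 finished on DIV
[12] I2→R5
[13] I3 read-ops
[14] I3 finished on INT
[15] I3→R1
[16] issue I4 (INT)
[17] I4 read-ops · issue I5 (DIV)
[18] I4 finished on INT · issue I6 (ADD)
[19] I4→R1 · I6 read-ops
[20] I5 read-ops
[21] I6 finished on ADD
[22] I6→R0
[23] issue I7 (MUL)
[24] I7 read-ops
[28] I5 finished on DIV · I7 finished on MUL
[29] I5→R5 · I7→R0
[30] issue I8 (MUL)
[31] I8 read-ops
[35] I8 finished on MUL
[36] I8→R2

I6 = (18, 19, 21, 22)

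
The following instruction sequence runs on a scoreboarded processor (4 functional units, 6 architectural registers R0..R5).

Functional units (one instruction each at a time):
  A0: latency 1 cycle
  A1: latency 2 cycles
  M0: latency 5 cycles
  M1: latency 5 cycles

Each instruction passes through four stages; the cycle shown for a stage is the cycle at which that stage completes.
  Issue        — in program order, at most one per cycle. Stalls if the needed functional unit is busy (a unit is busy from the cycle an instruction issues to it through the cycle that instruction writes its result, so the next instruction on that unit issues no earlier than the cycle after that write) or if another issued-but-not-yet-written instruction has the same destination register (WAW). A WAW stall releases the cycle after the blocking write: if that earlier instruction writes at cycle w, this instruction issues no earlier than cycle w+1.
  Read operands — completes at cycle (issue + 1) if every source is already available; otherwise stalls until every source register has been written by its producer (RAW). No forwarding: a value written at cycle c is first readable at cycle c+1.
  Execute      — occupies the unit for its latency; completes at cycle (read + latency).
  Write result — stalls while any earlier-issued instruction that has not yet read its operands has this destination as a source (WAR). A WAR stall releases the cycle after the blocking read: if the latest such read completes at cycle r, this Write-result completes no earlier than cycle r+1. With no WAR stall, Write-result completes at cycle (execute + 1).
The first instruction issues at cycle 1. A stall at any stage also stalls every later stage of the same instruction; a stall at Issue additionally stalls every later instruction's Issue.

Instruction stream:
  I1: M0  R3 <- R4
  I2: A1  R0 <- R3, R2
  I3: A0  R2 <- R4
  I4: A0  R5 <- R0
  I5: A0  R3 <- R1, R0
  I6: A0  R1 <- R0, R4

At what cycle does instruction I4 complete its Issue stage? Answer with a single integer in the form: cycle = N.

cycle 1: I1→M0
cycle 2: I1 RO, I2→A1
cycle 3: I3→A0
cycle 4: I3 RO
cycle 5: I3 EX
cycle 7: I1 EX
cycle 8: I1 WR R3
cycle 9: I2 RO
cycle 10: I3 WR R2
cycle 11: I2 EX, I4→A0
cycle 12: I2 WR R0
cycle 13: I4 RO
cycle 14: I4 EX
cycle 15: I4 WR R5
cycle 16: I5→A0
cycle 17: I5 RO
cycle 18: I5 EX
cycle 19: I5 WR R3
cycle 20: I6→A0
cycle 21: I6 RO
cycle 22: I6 EX
cycle 23: I6 WR R1

cycle = 11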